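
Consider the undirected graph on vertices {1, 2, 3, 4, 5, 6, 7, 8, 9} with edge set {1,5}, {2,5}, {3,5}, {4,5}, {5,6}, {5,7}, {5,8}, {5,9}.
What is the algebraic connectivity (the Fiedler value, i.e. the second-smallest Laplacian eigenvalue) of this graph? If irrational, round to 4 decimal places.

Reading degrees in the order [1, 2, 3, 4, 5, 6, 7, 8, 9] gives [1, 1, 1, 1, 8, 1, 1, 1, 1]; set D = diag(1, 1, 1, 1, 8, 1, 1, 1, 1) and form L = D - A. Computing the eigenvalues of L and sorting gives [0, 1, 1, 1, 1, 1, 1, 1, 9]. The Fiedler value lambda_2 = 1 is strictly positive, so the graph is connected. The largest eigenvalue, 9, is at most the vertex count 9. The eigenvalues sum to 16, which equals trace(L) = 2|E|.

1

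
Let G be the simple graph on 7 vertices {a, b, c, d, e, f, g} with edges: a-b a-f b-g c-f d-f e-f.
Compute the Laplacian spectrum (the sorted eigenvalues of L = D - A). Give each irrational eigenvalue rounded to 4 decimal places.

Each diagonal entry of L is the vertex degree and each off-diagonal entry is -1 where an edge is present, 0 otherwise; in the order [a, b, c, d, e, f, g] the diagonal is [2, 2, 1, 1, 1, 4, 1]. The multiplicity of 0 as a Laplacian eigenvalue equals the number of connected components.

[0, 0.2955, 1, 1, 1.4911, 3.1169, 5.0965]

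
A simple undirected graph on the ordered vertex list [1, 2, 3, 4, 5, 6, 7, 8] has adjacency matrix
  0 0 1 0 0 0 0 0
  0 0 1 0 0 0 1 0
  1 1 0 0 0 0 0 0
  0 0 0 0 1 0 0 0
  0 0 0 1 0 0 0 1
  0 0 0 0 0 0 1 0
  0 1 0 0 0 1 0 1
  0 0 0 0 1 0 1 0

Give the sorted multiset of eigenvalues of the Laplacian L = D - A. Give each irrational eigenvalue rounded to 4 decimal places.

Each diagonal entry of L is the vertex degree and each off-diagonal entry is -1 where an edge is present, 0 otherwise; in the order [1, 2, 3, 4, 5, 6, 7, 8] the diagonal is [1, 2, 2, 1, 2, 1, 3, 2]. Since every row of L sums to 0, the all-ones vector is in the kernel and 0 is an eigenvalue. The single zero eigenvalue shows the graph is connected. The eigenvalues sum to 14, which equals trace(L) = 2|E|.

[0, 0.1981, 0.4915, 1.3204, 1.5550, 2.8258, 3.2470, 4.3623]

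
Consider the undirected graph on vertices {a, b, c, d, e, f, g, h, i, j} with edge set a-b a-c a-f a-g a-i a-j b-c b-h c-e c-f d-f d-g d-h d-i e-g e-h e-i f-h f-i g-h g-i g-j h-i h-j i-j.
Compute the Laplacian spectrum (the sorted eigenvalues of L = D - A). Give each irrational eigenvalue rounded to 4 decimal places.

With the vertex order [a, b, c, d, e, f, g, h, i, j], the degrees are [6, 3, 4, 4, 4, 5, 6, 7, 7, 4], giving D = diag(6, 3, 4, 4, 4, 5, 6, 7, 7, 4) and L = D - A. L is symmetric positive semidefinite, so every eigenvalue is real and nonnegative. The single zero eigenvalue shows the graph is connected. By the matrix-tree theorem the graph has (1/10) * product of the nonzero eigenvalues = 240683 spanning trees. The eigenvalues sum to 50, which equals trace(L) = 2|E|.

[0, 2.3629, 3.4943, 3.6033, 4.2469, 5.8121, 6.2760, 7.4231, 8.1584, 8.6231]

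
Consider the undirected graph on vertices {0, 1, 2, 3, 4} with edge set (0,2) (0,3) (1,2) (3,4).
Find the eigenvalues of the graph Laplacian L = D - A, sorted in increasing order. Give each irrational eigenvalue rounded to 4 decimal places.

Reading degrees in the order [0, 1, 2, 3, 4] gives [2, 1, 2, 2, 1]; set D = diag(2, 1, 2, 2, 1) and form L = D - A. L is symmetric positive semidefinite, so every eigenvalue is real and nonnegative. By the matrix-tree theorem the graph has (1/5) * product of the nonzero eigenvalues = 1 spanning tree. The eigenvalues sum to 8, which equals trace(L) = 2|E|.

[0, 0.3820, 1.3820, 2.6180, 3.6180]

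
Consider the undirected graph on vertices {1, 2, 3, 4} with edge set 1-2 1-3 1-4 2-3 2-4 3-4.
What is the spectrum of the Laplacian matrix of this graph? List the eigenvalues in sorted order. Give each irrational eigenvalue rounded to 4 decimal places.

[0, 4, 4, 4]

Reading degrees in the order [1, 2, 3, 4] gives [3, 3, 3, 3]; set D = diag(3, 3, 3, 3) and form L = D - A. The multiplicity of 0 as a Laplacian eigenvalue equals the number of connected components.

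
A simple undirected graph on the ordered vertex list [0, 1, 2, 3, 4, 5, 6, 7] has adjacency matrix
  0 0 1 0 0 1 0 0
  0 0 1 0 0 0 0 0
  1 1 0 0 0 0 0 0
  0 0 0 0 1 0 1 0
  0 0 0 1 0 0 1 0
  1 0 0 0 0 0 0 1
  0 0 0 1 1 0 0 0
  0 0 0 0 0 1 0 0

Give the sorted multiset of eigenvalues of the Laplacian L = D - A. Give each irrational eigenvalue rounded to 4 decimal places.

Each diagonal entry of L is the vertex degree and each off-diagonal entry is -1 where an edge is present, 0 otherwise; in the order [0, 1, 2, 3, 4, 5, 6, 7] the diagonal is [2, 1, 2, 2, 2, 2, 2, 1]. Since every row of L sums to 0, the all-ones vector is in the kernel and 0 is an eigenvalue. The 2 zero eigenvalues correspond to the 2 connected components. The largest eigenvalue, 3.6180, is at most the vertex count 8.

[0, 0, 0.3820, 1.3820, 2.6180, 3, 3, 3.6180]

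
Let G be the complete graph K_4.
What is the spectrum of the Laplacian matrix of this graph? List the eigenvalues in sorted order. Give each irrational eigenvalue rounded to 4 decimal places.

[0, 4, 4, 4]

The graph has 4 vertices and degree multiset [3, 3, 3, 3]; D is the diagonal matrix of degrees and L = D - A. The multiplicity of 0 as a Laplacian eigenvalue equals the number of connected components. The largest eigenvalue, 4, is at most the vertex count 4.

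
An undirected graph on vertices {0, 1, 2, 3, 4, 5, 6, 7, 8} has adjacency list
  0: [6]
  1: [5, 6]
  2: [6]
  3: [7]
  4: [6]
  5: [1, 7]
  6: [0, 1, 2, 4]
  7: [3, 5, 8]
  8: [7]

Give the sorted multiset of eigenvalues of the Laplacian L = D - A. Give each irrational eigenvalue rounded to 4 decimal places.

With the vertex order [0, 1, 2, 3, 4, 5, 6, 7, 8], the degrees are [1, 2, 1, 1, 1, 2, 4, 3, 1], giving D = diag(1, 2, 1, 1, 1, 2, 4, 3, 1) and L = D - A. The multiplicity of 0 as a Laplacian eigenvalue equals the number of connected components. The single zero eigenvalue shows the graph is connected.

[0, 0.1649, 1, 1, 1, 1, 2.5680, 4.1652, 5.1019]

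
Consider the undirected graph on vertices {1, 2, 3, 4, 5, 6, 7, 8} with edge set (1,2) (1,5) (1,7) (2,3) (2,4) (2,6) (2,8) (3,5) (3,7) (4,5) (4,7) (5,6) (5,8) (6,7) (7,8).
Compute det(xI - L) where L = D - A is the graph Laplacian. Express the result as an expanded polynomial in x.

With the vertex order [1, 2, 3, 4, 5, 6, 7, 8], the degrees are [3, 5, 3, 3, 5, 3, 5, 3], giving D = diag(3, 5, 3, 3, 5, 3, 5, 3) and L = D - A. The eigenvalues of L are [0, 3, 3, 3, 3, 5, 5, 8]; the characteristic polynomial is the product of (x - lambda_i), which multiplies out to x^8 - 30x^7 + 375x^6 - 2540x^5 + 10095x^4 - 23598x^3 + 30105x^2 - 16200x. The constant term is 0 because L is singular (the all-ones vector lies in its kernel).

x^8 - 30x^7 + 375x^6 - 2540x^5 + 10095x^4 - 23598x^3 + 30105x^2 - 16200x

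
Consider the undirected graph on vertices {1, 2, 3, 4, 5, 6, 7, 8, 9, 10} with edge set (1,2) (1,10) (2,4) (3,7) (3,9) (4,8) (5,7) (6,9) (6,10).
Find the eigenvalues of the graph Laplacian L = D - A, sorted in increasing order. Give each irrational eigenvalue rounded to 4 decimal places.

Each diagonal entry of L is the vertex degree and each off-diagonal entry is -1 where an edge is present, 0 otherwise; in the order [1, 2, 3, 4, 5, 6, 7, 8, 9, 10] the diagonal is [2, 2, 2, 2, 1, 2, 2, 1, 2, 2]. Diagonalising L (or applying a numerical eigensolver to the 10x10 matrix) gives the spectrum above. There is one zero in the spectrum, matching the 1 component.

[0, 0.0979, 0.3820, 0.8244, 1.3820, 2, 2.6180, 3.1756, 3.6180, 3.9021]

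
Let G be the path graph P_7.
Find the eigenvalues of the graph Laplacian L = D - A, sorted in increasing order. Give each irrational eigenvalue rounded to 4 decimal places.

[0, 0.1981, 0.7530, 1.5550, 2.4450, 3.2470, 3.8019]

The graph has 7 vertices and degree multiset [2, 2, 2, 2, 2, 1, 1]; D is the diagonal matrix of degrees and L = D - A. Diagonalising L (or applying a numerical eigensolver to the 7x7 matrix) gives the spectrum above. The eigenvalues sum to 12, which equals trace(L) = 2|E|. The largest eigenvalue, 3.8019, is at most the vertex count 7.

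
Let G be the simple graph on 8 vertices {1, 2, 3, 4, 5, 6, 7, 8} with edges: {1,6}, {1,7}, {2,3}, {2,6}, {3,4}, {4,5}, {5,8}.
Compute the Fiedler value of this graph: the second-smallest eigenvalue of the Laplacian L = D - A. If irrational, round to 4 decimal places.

0.1522

Each diagonal entry of L is the vertex degree and each off-diagonal entry is -1 where an edge is present, 0 otherwise; in the order [1, 2, 3, 4, 5, 6, 7, 8] the diagonal is [2, 2, 2, 2, 2, 2, 1, 1]. Computing the eigenvalues of L and sorting gives [0, 0.1522, 0.5858, 1.2346, 2, 2.7654, 3.4142, 3.8478]. The Fiedler value lambda_2 = 0.1522 is strictly positive, so the graph is connected. The eigenvalues sum to 14, which equals trace(L) = 2|E|. There is one zero in the spectrum, matching the 1 component.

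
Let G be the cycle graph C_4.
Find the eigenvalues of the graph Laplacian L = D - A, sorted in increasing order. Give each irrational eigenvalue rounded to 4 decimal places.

The graph has 4 vertices and degree multiset [2, 2, 2, 2]; D is the diagonal matrix of degrees and L = D - A. Since every row of L sums to 0, the all-ones vector is in the kernel and 0 is an eigenvalue.

[0, 2, 2, 4]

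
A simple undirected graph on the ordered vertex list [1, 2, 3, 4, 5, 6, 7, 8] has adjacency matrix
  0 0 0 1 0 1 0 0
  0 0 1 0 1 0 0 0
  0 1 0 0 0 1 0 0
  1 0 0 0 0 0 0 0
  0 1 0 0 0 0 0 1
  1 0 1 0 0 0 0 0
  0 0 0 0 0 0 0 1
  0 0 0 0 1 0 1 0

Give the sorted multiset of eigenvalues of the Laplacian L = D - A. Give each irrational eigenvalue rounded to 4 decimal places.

Each diagonal entry of L is the vertex degree and each off-diagonal entry is -1 where an edge is present, 0 otherwise; in the order [1, 2, 3, 4, 5, 6, 7, 8] the diagonal is [2, 2, 2, 1, 2, 2, 1, 2]. Diagonalising L (or applying a numerical eigensolver to the 8x8 matrix) gives the spectrum above. The single zero eigenvalue shows the graph is connected.

[0, 0.1522, 0.5858, 1.2346, 2, 2.7654, 3.4142, 3.8478]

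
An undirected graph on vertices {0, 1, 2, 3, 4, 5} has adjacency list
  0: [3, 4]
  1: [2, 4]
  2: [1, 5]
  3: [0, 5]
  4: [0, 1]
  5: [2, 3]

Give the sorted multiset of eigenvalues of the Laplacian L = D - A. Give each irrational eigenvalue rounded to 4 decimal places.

[0, 1, 1, 3, 3, 4]

With the vertex order [0, 1, 2, 3, 4, 5], the degrees are [2, 2, 2, 2, 2, 2], giving D = diag(2, 2, 2, 2, 2, 2) and L = D - A. Since every row of L sums to 0, the all-ones vector is in the kernel and 0 is an eigenvalue. The eigenvalues sum to 12, which equals trace(L) = 2|E|.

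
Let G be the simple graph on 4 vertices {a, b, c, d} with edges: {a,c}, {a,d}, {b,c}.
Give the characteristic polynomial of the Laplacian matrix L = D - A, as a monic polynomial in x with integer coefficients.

x^4 - 6x^3 + 10x^2 - 4x

Each diagonal entry of L is the vertex degree and each off-diagonal entry is -1 where an edge is present, 0 otherwise; in the order [a, b, c, d] the diagonal is [2, 1, 2, 1]. Computing det(xI - L) by cofactor expansion (or equivalently via sum-over-permutations) gives x^4 - 6x^3 + 10x^2 - 4x. The constant term is 0 because L is singular (the all-ones vector lies in its kernel). The largest eigenvalue, 3.4142, is at most the vertex count 4.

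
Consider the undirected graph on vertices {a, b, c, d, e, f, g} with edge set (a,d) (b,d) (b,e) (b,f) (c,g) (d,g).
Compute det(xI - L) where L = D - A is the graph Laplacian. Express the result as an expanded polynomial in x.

x^7 - 12x^6 + 53x^5 - 108x^4 + 105x^3 - 46x^2 + 7x

Each diagonal entry of L is the vertex degree and each off-diagonal entry is -1 where an edge is present, 0 otherwise; in the order [a, b, c, d, e, f, g] the diagonal is [1, 3, 1, 3, 1, 1, 2]. Computing det(xI - L) by cofactor expansion (or equivalently via sum-over-permutations) gives x^7 - 12x^6 + 53x^5 - 108x^4 + 105x^3 - 46x^2 + 7x. The constant term is 0 because L is singular (the all-ones vector lies in its kernel). The largest eigenvalue, 4.6287, is at most the vertex count 7. The eigenvalues sum to 12, which equals trace(L) = 2|E|.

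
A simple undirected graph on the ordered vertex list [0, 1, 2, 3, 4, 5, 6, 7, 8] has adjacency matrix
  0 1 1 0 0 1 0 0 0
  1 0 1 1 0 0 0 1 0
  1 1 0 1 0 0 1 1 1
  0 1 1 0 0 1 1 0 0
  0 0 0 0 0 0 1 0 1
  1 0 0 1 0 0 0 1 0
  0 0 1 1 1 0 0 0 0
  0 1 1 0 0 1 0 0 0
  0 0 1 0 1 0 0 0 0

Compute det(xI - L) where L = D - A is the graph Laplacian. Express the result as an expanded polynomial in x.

x^9 - 30x^8 + 379x^7 - 2630x^6 + 10941x^5 - 27832x^4 + 41976x^3 - 33858x^2 + 10881x

With the vertex order [0, 1, 2, 3, 4, 5, 6, 7, 8], the degrees are [3, 4, 6, 4, 2, 3, 3, 3, 2], giving D = diag(3, 4, 6, 4, 2, 3, 3, 3, 2) and L = D - A. Computing det(xI - L) by cofactor expansion (or equivalently via sum-over-permutations) gives x^9 - 30x^8 + 379x^7 - 2630x^6 + 10941x^5 - 27832x^4 + 41976x^3 - 33858x^2 + 10881x. The coefficient of x^8 equals -trace(L) = -30, matching the sum of degrees. There is one zero in the spectrum, matching the 1 component.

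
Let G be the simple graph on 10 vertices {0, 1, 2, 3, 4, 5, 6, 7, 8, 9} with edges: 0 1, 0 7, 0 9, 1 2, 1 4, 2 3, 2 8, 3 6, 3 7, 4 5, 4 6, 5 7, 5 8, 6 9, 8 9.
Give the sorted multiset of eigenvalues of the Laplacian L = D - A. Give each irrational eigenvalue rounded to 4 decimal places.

Reading degrees in the order [0, 1, 2, 3, 4, 5, 6, 7, 8, 9] gives [3, 3, 3, 3, 3, 3, 3, 3, 3, 3]; set D = diag(3, 3, 3, 3, 3, 3, 3, 3, 3, 3) and form L = D - A. L is symmetric positive semidefinite, so every eigenvalue is real and nonnegative. The largest eigenvalue, 5, is at most the vertex count 10.

[0, 2, 2, 2, 2, 2, 5, 5, 5, 5]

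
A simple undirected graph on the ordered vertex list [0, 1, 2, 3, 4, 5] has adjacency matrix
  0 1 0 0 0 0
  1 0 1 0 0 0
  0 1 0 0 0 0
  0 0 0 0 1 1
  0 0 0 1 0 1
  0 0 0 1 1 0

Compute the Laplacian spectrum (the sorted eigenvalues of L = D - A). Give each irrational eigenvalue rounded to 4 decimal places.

Reading degrees in the order [0, 1, 2, 3, 4, 5] gives [1, 2, 1, 2, 2, 2]; set D = diag(1, 2, 1, 2, 2, 2) and form L = D - A. The multiplicity of 0 as a Laplacian eigenvalue equals the number of connected components. The 2 zero eigenvalues correspond to the 2 connected components. The eigenvalues sum to 10, which equals trace(L) = 2|E|.

[0, 0, 1, 3, 3, 3]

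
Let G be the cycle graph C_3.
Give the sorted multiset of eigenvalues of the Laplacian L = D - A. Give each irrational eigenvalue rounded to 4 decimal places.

[0, 3, 3]

The graph has 3 vertices and degree multiset [2, 2, 2]; D is the diagonal matrix of degrees and L = D - A. The multiplicity of 0 as a Laplacian eigenvalue equals the number of connected components. The single zero eigenvalue shows the graph is connected. There is one zero in the spectrum, matching the 1 component. By the matrix-tree theorem the graph has (1/3) * product of the nonzero eigenvalues = 3 spanning trees.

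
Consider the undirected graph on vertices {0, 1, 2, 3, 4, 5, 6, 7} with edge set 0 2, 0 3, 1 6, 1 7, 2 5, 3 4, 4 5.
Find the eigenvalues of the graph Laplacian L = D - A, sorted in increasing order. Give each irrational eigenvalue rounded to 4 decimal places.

Each diagonal entry of L is the vertex degree and each off-diagonal entry is -1 where an edge is present, 0 otherwise; in the order [0, 1, 2, 3, 4, 5, 6, 7] the diagonal is [2, 2, 2, 2, 2, 2, 1, 1]. The multiplicity of 0 as a Laplacian eigenvalue equals the number of connected components. The 2 zero eigenvalues correspond to the 2 connected components. There are 2 zeros in the spectrum, matching the 2 components. The eigenvalues sum to 14, which equals trace(L) = 2|E|.

[0, 0, 1, 1.3820, 1.3820, 3, 3.6180, 3.6180]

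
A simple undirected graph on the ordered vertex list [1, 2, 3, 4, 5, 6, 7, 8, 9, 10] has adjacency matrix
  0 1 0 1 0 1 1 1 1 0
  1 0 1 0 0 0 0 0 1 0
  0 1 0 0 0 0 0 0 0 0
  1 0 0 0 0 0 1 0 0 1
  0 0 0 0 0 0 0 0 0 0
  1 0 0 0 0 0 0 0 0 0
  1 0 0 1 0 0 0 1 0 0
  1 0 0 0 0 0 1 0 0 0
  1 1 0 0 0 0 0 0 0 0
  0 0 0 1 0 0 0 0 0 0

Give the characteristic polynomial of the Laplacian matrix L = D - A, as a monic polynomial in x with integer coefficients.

x^10 - 22x^9 + 194x^8 - 892x^7 + 2324x^6 - 3492x^5 + 2946x^4 - 1274x^3 + 216x^2

With the vertex order [1, 2, 3, 4, 5, 6, 7, 8, 9, 10], the degrees are [6, 3, 1, 3, 0, 1, 3, 2, 2, 1], giving D = diag(6, 3, 1, 3, 0, 1, 3, 2, 2, 1) and L = D - A. Computing det(xI - L) by cofactor expansion (or equivalently via sum-over-permutations) gives x^10 - 22x^9 + 194x^8 - 892x^7 + 2324x^6 - 3492x^5 + 2946x^4 - 1274x^3 + 216x^2. The constant term is 0 because L is singular (the all-ones vector lies in its kernel). The largest eigenvalue, 7.0714, is at most the vertex count 10. The eigenvalues sum to 22, which equals trace(L) = 2|E|.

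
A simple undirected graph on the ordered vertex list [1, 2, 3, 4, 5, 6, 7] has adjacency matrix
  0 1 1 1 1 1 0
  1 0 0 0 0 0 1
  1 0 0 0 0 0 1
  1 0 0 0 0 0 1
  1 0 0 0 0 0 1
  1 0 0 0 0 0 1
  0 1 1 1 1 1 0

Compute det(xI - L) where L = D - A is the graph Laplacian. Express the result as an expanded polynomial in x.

x^7 - 20x^6 + 155x^5 - 600x^4 + 1240x^3 - 1312x^2 + 560x

With the vertex order [1, 2, 3, 4, 5, 6, 7], the degrees are [5, 2, 2, 2, 2, 2, 5], giving D = diag(5, 2, 2, 2, 2, 2, 5) and L = D - A. Computing det(xI - L) by cofactor expansion (or equivalently via sum-over-permutations) gives x^7 - 20x^6 + 155x^5 - 600x^4 + 1240x^3 - 1312x^2 + 560x. The constant term is 0 because L is singular (the all-ones vector lies in its kernel). There is one zero in the spectrum, matching the 1 component. By the matrix-tree theorem the graph has (1/7) * product of the nonzero eigenvalues = 80 spanning trees.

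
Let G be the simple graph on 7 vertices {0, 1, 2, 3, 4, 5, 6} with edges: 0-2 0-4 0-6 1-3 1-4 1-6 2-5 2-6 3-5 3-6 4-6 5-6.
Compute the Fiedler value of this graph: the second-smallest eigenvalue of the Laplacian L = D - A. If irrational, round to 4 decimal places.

With the vertex order [0, 1, 2, 3, 4, 5, 6], the degrees are [3, 3, 3, 3, 3, 3, 6], giving D = diag(3, 3, 3, 3, 3, 3, 6) and L = D - A. The smallest Laplacian eigenvalue is always 0. The next one, lambda_2 = 2, measures how hard the graph is to disconnect: larger values mean better connectivity. There is one zero in the spectrum, matching the 1 component. By the matrix-tree theorem the graph has (1/7) * product of the nonzero eigenvalues = 320 spanning trees.

2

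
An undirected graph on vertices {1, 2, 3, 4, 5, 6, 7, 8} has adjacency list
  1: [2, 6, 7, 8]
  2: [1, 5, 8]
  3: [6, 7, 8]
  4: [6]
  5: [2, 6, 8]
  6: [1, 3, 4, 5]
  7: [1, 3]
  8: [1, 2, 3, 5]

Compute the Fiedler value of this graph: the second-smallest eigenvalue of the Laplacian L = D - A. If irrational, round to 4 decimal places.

0.8260

With the vertex order [1, 2, 3, 4, 5, 6, 7, 8], the degrees are [4, 3, 3, 1, 3, 4, 2, 4], giving D = diag(4, 3, 3, 1, 3, 4, 2, 4) and L = D - A. Computing the eigenvalues of L and sorting gives [0, 0.8260, 1.5153, 2.9123, 3.5996, 4, 4.7198, 6.4270]. The Fiedler value lambda_2 = 0.8260 is strictly positive, so the graph is connected. By the matrix-tree theorem the graph has (1/8) * product of the nonzero eigenvalues = 199 spanning trees.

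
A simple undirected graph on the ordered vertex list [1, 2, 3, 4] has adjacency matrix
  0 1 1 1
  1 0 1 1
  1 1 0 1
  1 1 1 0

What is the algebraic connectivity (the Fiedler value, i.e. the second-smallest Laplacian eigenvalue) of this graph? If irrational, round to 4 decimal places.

4

Reading degrees in the order [1, 2, 3, 4] gives [3, 3, 3, 3]; set D = diag(3, 3, 3, 3) and form L = D - A. Computing the eigenvalues of L and sorting gives [0, 4, 4, 4]. The Fiedler value lambda_2 = 4 is strictly positive, so the graph is connected. The largest eigenvalue, 4, is at most the vertex count 4. There is one zero in the spectrum, matching the 1 component.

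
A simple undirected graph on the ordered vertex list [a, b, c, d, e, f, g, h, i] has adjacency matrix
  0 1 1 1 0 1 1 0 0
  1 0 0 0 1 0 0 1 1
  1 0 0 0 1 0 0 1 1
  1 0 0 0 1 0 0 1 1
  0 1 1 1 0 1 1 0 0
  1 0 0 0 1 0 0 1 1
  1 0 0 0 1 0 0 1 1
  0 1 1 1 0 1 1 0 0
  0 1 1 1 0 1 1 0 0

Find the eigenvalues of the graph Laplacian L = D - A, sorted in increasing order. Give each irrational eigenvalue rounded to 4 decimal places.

Each diagonal entry of L is the vertex degree and each off-diagonal entry is -1 where an edge is present, 0 otherwise; in the order [a, b, c, d, e, f, g, h, i] the diagonal is [5, 4, 4, 4, 5, 4, 4, 5, 5]. Diagonalising L (or applying a numerical eigensolver to the 9x9 matrix) gives the spectrum above. The single zero eigenvalue shows the graph is connected. The eigenvalues sum to 40, which equals trace(L) = 2|E|. By the matrix-tree theorem the graph has (1/9) * product of the nonzero eigenvalues = 32000 spanning trees.

[0, 4, 4, 4, 4, 5, 5, 5, 9]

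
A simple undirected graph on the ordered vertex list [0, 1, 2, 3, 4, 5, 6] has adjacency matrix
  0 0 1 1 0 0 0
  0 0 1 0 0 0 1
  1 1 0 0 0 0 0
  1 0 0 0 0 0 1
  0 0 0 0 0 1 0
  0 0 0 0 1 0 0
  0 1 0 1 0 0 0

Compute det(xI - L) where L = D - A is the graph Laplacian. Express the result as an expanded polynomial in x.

With the vertex order [0, 1, 2, 3, 4, 5, 6], the degrees are [2, 2, 2, 2, 1, 1, 2], giving D = diag(2, 2, 2, 2, 1, 1, 2) and L = D - A. Computing det(xI - L) by cofactor expansion (or equivalently via sum-over-permutations) gives x^7 - 12x^6 + 55x^5 - 120x^4 + 125x^3 - 50x^2. The constant term is 0 because L is singular (the all-ones vector lies in its kernel). The largest eigenvalue, 3.6180, is at most the vertex count 7.

x^7 - 12x^6 + 55x^5 - 120x^4 + 125x^3 - 50x^2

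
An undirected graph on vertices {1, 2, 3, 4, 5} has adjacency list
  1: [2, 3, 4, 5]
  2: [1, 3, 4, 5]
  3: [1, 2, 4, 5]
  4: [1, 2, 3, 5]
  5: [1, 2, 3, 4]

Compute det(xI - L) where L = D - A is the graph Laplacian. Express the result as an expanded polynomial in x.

With the vertex order [1, 2, 3, 4, 5], the degrees are [4, 4, 4, 4, 4], giving D = diag(4, 4, 4, 4, 4) and L = D - A. The eigenvalues of L are [0, 5, 5, 5, 5]; the characteristic polynomial is the product of (x - lambda_i), which multiplies out to x^5 - 20x^4 + 150x^3 - 500x^2 + 625x. The constant term is 0 because L is singular (the all-ones vector lies in its kernel). The eigenvalues sum to 20, which equals trace(L) = 2|E|.

x^5 - 20x^4 + 150x^3 - 500x^2 + 625x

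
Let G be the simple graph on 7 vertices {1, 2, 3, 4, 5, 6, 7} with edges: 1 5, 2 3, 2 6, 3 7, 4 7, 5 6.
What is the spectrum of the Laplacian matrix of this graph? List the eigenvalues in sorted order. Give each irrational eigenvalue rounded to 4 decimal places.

[0, 0.1981, 0.7530, 1.5550, 2.4450, 3.2470, 3.8019]

Reading degrees in the order [1, 2, 3, 4, 5, 6, 7] gives [1, 2, 2, 1, 2, 2, 2]; set D = diag(1, 2, 2, 1, 2, 2, 2) and form L = D - A. Since every row of L sums to 0, the all-ones vector is in the kernel and 0 is an eigenvalue. The single zero eigenvalue shows the graph is connected. The eigenvalues sum to 12, which equals trace(L) = 2|E|. There is one zero in the spectrum, matching the 1 component.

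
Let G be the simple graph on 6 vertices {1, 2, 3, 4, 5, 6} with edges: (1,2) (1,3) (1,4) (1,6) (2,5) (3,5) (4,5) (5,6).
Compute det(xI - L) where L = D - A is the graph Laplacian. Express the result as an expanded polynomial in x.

With the vertex order [1, 2, 3, 4, 5, 6], the degrees are [4, 2, 2, 2, 4, 2], giving D = diag(4, 2, 2, 2, 4, 2) and L = D - A. The eigenvalues of L are [0, 2, 2, 2, 4, 6]; the characteristic polynomial is the product of (x - lambda_i), which multiplies out to x^6 - 16x^5 + 96x^4 - 272x^3 + 368x^2 - 192x. The constant term is 0 because L is singular (the all-ones vector lies in its kernel). The eigenvalues sum to 16, which equals trace(L) = 2|E|.

x^6 - 16x^5 + 96x^4 - 272x^3 + 368x^2 - 192x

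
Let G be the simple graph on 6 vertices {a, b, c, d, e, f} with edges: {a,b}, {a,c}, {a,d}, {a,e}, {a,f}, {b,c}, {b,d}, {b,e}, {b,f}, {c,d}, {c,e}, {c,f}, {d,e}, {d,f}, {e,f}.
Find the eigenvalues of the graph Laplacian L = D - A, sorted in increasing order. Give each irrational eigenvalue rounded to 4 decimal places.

Each diagonal entry of L is the vertex degree and each off-diagonal entry is -1 where an edge is present, 0 otherwise; in the order [a, b, c, d, e, f] the diagonal is [5, 5, 5, 5, 5, 5]. Diagonalising L (or applying a numerical eigensolver to the 6x6 matrix) gives the spectrum above. The largest eigenvalue, 6, is at most the vertex count 6.

[0, 6, 6, 6, 6, 6]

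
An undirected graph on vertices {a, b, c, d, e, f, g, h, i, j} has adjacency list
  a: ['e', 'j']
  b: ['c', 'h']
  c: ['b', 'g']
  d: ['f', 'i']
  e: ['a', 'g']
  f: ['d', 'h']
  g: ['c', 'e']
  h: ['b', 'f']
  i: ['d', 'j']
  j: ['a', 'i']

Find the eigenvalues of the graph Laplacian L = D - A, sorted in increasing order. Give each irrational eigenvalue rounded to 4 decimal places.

With the vertex order [a, b, c, d, e, f, g, h, i, j], the degrees are [2, 2, 2, 2, 2, 2, 2, 2, 2, 2], giving D = diag(2, 2, 2, 2, 2, 2, 2, 2, 2, 2) and L = D - A. Diagonalising L (or applying a numerical eigensolver to the 10x10 matrix) gives the spectrum above. The single zero eigenvalue shows the graph is connected.

[0, 0.3820, 0.3820, 1.3820, 1.3820, 2.6180, 2.6180, 3.6180, 3.6180, 4]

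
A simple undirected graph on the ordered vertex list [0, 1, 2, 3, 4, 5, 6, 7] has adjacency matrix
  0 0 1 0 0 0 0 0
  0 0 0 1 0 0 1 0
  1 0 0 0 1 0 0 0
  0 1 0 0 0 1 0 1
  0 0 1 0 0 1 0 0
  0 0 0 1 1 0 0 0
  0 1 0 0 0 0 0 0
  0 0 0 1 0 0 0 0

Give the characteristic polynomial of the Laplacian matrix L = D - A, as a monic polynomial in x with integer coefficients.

Reading degrees in the order [0, 1, 2, 3, 4, 5, 6, 7] gives [1, 2, 2, 3, 2, 2, 1, 1]; set D = diag(1, 2, 2, 3, 2, 2, 1, 1) and form L = D - A. L has integer entries, so p(x) = det(xI - L) has integer coefficients. Expanding the determinant yields x^8 - 14x^7 + 77x^6 - 212x^5 + 308x^4 - 228x^3 + 76x^2 - 8x. The constant term is 0 because L is singular (the all-ones vector lies in its kernel). By the matrix-tree theorem the graph has (1/8) * product of the nonzero eigenvalues = 1 spanning tree. The eigenvalues sum to 14, which equals trace(L) = 2|E|.

x^8 - 14x^7 + 77x^6 - 212x^5 + 308x^4 - 228x^3 + 76x^2 - 8x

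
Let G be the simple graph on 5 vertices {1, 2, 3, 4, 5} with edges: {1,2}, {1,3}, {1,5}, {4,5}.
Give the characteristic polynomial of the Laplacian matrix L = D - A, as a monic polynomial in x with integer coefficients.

x^5 - 8x^4 + 20x^3 - 18x^2 + 5x

With the vertex order [1, 2, 3, 4, 5], the degrees are [3, 1, 1, 1, 2], giving D = diag(3, 1, 1, 1, 2) and L = D - A. L has integer entries, so p(x) = det(xI - L) has integer coefficients. Expanding the determinant yields x^5 - 8x^4 + 20x^3 - 18x^2 + 5x. The coefficient of x^4 equals -trace(L) = -8, matching the sum of degrees. By the matrix-tree theorem the graph has (1/5) * product of the nonzero eigenvalues = 1 spanning tree.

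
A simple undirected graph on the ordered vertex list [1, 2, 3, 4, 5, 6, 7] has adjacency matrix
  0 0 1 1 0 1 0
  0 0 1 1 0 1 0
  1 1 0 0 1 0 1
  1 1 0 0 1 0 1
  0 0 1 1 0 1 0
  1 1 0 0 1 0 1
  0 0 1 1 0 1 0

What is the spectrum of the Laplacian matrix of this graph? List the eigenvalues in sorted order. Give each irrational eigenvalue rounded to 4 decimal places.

With the vertex order [1, 2, 3, 4, 5, 6, 7], the degrees are [3, 3, 4, 4, 3, 4, 3], giving D = diag(3, 3, 4, 4, 3, 4, 3) and L = D - A. L is symmetric positive semidefinite, so every eigenvalue is real and nonnegative. The largest eigenvalue, 7, is at most the vertex count 7. There is one zero in the spectrum, matching the 1 component.

[0, 3, 3, 3, 4, 4, 7]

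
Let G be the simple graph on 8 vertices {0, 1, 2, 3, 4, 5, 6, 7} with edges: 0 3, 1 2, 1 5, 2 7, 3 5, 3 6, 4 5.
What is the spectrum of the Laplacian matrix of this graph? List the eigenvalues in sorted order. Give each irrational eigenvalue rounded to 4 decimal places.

Each diagonal entry of L is the vertex degree and each off-diagonal entry is -1 where an edge is present, 0 otherwise; in the order [0, 1, 2, 3, 4, 5, 6, 7] the diagonal is [1, 2, 2, 3, 1, 3, 1, 1]. The multiplicity of 0 as a Laplacian eigenvalue equals the number of connected components. There is one zero in the spectrum, matching the 1 component. The largest eigenvalue, 4.6412, is at most the vertex count 8.

[0, 0.2243, 0.5858, 1, 1.4108, 2.7237, 3.4142, 4.6412]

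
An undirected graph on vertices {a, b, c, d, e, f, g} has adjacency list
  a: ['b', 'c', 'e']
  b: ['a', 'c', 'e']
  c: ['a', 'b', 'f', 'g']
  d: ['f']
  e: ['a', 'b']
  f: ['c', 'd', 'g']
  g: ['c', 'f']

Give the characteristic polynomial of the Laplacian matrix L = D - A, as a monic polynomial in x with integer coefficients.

x^7 - 18x^6 + 127x^5 - 442x^4 + 778x^3 - 626x^2 + 168x

Reading degrees in the order [a, b, c, d, e, f, g] gives [3, 3, 4, 1, 2, 3, 2]; set D = diag(3, 3, 4, 1, 2, 3, 2) and form L = D - A. Computing det(xI - L) by cofactor expansion (or equivalently via sum-over-permutations) gives x^7 - 18x^6 + 127x^5 - 442x^4 + 778x^3 - 626x^2 + 168x. Since p(0) = det(-L) = 0, x divides p(x). There is one zero in the spectrum, matching the 1 component.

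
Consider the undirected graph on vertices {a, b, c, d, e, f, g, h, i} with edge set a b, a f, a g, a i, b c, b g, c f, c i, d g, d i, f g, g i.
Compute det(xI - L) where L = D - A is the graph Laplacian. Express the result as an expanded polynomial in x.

With the vertex order [a, b, c, d, e, f, g, h, i], the degrees are [4, 3, 3, 2, 0, 3, 5, 0, 4], giving D = diag(4, 3, 3, 2, 0, 3, 5, 0, 4) and L = D - A. L has integer entries, so p(x) = det(xI - L) has integer coefficients. Expanding the determinant yields x^9 - 24x^8 + 232x^7 - 1154x^6 + 3109x^5 - 4288x^4 + 2352x^3. The constant term is 0 because L is singular (the all-ones vector lies in its kernel). The eigenvalues sum to 24, which equals trace(L) = 2|E|. There are 3 zeros in the spectrum, matching the 3 components.

x^9 - 24x^8 + 232x^7 - 1154x^6 + 3109x^5 - 4288x^4 + 2352x^3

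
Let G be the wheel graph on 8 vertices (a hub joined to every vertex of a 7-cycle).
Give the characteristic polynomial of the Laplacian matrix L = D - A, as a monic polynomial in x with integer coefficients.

x^8 - 28x^7 + 322x^6 - 1974x^5 + 6965x^4 - 14126x^3 + 15225x^2 - 6728x

The graph has 8 vertices and degree multiset [7, 3, 3, 3, 3, 3, 3, 3]; D is the diagonal matrix of degrees and L = D - A. Computing det(xI - L) by cofactor expansion (or equivalently via sum-over-permutations) gives x^8 - 28x^7 + 322x^6 - 1974x^5 + 6965x^4 - 14126x^3 + 15225x^2 - 6728x. The constant term is 0 because L is singular (the all-ones vector lies in its kernel).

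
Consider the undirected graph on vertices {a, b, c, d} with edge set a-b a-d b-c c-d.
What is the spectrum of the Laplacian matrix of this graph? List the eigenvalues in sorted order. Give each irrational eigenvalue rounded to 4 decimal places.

[0, 2, 2, 4]

With the vertex order [a, b, c, d], the degrees are [2, 2, 2, 2], giving D = diag(2, 2, 2, 2) and L = D - A. Since every row of L sums to 0, the all-ones vector is in the kernel and 0 is an eigenvalue. The single zero eigenvalue shows the graph is connected.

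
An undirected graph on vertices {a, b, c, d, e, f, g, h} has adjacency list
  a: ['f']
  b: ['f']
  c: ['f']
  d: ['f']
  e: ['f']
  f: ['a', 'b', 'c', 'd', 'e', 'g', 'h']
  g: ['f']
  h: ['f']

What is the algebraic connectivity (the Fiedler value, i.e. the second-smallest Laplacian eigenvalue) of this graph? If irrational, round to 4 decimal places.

Each diagonal entry of L is the vertex degree and each off-diagonal entry is -1 where an edge is present, 0 otherwise; in the order [a, b, c, d, e, f, g, h] the diagonal is [1, 1, 1, 1, 1, 7, 1, 1]. The sorted Laplacian eigenvalues are [0, 1, 1, 1, 1, 1, 1, 8]; the algebraic connectivity is the second entry, 1. The eigenvalues sum to 14, which equals trace(L) = 2|E|.

1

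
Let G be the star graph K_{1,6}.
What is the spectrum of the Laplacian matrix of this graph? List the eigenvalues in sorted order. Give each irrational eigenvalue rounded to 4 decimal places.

[0, 1, 1, 1, 1, 1, 7]

The graph has 7 vertices and degree multiset [6, 1, 1, 1, 1, 1, 1]; D is the diagonal matrix of degrees and L = D - A. Since every row of L sums to 0, the all-ones vector is in the kernel and 0 is an eigenvalue. By the matrix-tree theorem the graph has (1/7) * product of the nonzero eigenvalues = 1 spanning tree.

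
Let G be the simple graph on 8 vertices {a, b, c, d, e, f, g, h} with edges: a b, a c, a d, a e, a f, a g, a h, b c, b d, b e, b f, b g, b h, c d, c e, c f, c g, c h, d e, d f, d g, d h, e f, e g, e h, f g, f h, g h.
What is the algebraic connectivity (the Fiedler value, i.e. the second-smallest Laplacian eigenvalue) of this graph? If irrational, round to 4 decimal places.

8

Reading degrees in the order [a, b, c, d, e, f, g, h] gives [7, 7, 7, 7, 7, 7, 7, 7]; set D = diag(7, 7, 7, 7, 7, 7, 7, 7) and form L = D - A. The sorted Laplacian eigenvalues are [0, 8, 8, 8, 8, 8, 8, 8]; the algebraic connectivity is the second entry, 8.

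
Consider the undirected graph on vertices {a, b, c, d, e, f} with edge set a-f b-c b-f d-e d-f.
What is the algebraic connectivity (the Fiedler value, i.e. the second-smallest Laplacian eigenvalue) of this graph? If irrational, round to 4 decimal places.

With the vertex order [a, b, c, d, e, f], the degrees are [1, 2, 1, 2, 1, 3], giving D = diag(1, 2, 1, 2, 1, 3) and L = D - A. Computing the eigenvalues of L and sorting gives [0, 0.3820, 0.6972, 2, 2.6180, 4.3028]. The Fiedler value lambda_2 = 0.3820 is strictly positive, so the graph is connected. The largest eigenvalue, 4.3028, is at most the vertex count 6. The eigenvalues sum to 10, which equals trace(L) = 2|E|.

0.3820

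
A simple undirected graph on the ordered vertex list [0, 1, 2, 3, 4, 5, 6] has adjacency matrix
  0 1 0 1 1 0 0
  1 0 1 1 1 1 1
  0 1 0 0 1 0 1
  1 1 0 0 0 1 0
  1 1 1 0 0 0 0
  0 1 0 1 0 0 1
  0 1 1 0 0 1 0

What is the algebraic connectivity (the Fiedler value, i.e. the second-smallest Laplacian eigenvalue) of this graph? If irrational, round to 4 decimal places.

With the vertex order [0, 1, 2, 3, 4, 5, 6], the degrees are [3, 6, 3, 3, 3, 3, 3], giving D = diag(3, 6, 3, 3, 3, 3, 3) and L = D - A. Computing the eigenvalues of L and sorting gives [0, 2, 2, 4, 4, 5, 7]. The Fiedler value lambda_2 = 2 is strictly positive, so the graph is connected. The eigenvalues sum to 24, which equals trace(L) = 2|E|. There is one zero in the spectrum, matching the 1 component.

2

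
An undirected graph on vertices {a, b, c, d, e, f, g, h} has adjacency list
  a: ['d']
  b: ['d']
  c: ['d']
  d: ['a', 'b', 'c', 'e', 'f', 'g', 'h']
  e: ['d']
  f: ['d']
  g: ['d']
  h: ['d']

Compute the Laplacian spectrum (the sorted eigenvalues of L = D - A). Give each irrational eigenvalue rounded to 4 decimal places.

[0, 1, 1, 1, 1, 1, 1, 8]

Each diagonal entry of L is the vertex degree and each off-diagonal entry is -1 where an edge is present, 0 otherwise; in the order [a, b, c, d, e, f, g, h] the diagonal is [1, 1, 1, 7, 1, 1, 1, 1]. The multiplicity of 0 as a Laplacian eigenvalue equals the number of connected components. There is one zero in the spectrum, matching the 1 component.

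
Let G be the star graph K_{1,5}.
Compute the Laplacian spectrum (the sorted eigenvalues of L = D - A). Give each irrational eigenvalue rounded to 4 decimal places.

[0, 1, 1, 1, 1, 6]

The graph has 6 vertices and degree multiset [5, 1, 1, 1, 1, 1]; D is the diagonal matrix of degrees and L = D - A. L is symmetric positive semidefinite, so every eigenvalue is real and nonnegative. The single zero eigenvalue shows the graph is connected. The largest eigenvalue, 6, is at most the vertex count 6.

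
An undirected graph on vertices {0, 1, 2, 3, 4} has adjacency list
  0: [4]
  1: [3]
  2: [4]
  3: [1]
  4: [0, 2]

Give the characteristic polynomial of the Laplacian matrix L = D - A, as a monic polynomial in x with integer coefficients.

With the vertex order [0, 1, 2, 3, 4], the degrees are [1, 1, 1, 1, 2], giving D = diag(1, 1, 1, 1, 2) and L = D - A. L has integer entries, so p(x) = det(xI - L) has integer coefficients. Expanding the determinant yields x^5 - 6x^4 + 11x^3 - 6x^2. The constant term is 0 because L is singular (the all-ones vector lies in its kernel).

x^5 - 6x^4 + 11x^3 - 6x^2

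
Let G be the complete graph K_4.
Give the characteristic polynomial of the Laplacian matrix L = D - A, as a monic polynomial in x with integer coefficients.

x^4 - 12x^3 + 48x^2 - 64x

The graph has 4 vertices and degree multiset [3, 3, 3, 3]; D is the diagonal matrix of degrees and L = D - A. L has integer entries, so p(x) = det(xI - L) has integer coefficients. Expanding the determinant yields x^4 - 12x^3 + 48x^2 - 64x. The coefficient of x^3 equals -trace(L) = -12, matching the sum of degrees. By the matrix-tree theorem the graph has (1/4) * product of the nonzero eigenvalues = 16 spanning trees.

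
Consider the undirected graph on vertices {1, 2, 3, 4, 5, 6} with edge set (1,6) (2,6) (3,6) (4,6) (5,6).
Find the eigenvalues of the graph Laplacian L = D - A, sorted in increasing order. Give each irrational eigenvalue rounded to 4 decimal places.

[0, 1, 1, 1, 1, 6]

Reading degrees in the order [1, 2, 3, 4, 5, 6] gives [1, 1, 1, 1, 1, 5]; set D = diag(1, 1, 1, 1, 1, 5) and form L = D - A. Diagonalising L (or applying a numerical eigensolver to the 6x6 matrix) gives the spectrum above. The single zero eigenvalue shows the graph is connected.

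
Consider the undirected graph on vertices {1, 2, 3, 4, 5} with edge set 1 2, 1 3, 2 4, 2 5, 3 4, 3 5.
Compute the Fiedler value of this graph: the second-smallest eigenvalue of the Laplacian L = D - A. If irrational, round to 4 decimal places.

2

With the vertex order [1, 2, 3, 4, 5], the degrees are [2, 3, 3, 2, 2], giving D = diag(2, 3, 3, 2, 2) and L = D - A. Computing the eigenvalues of L and sorting gives [0, 2, 2, 3, 5]. The Fiedler value lambda_2 = 2 is strictly positive, so the graph is connected. By the matrix-tree theorem the graph has (1/5) * product of the nonzero eigenvalues = 12 spanning trees. The largest eigenvalue, 5, is at most the vertex count 5.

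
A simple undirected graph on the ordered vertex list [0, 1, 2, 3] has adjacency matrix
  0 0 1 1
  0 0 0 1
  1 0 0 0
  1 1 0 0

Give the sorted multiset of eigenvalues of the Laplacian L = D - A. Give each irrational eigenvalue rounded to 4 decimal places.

[0, 0.5858, 2, 3.4142]

Each diagonal entry of L is the vertex degree and each off-diagonal entry is -1 where an edge is present, 0 otherwise; in the order [0, 1, 2, 3] the diagonal is [2, 1, 1, 2]. L is symmetric positive semidefinite, so every eigenvalue is real and nonnegative.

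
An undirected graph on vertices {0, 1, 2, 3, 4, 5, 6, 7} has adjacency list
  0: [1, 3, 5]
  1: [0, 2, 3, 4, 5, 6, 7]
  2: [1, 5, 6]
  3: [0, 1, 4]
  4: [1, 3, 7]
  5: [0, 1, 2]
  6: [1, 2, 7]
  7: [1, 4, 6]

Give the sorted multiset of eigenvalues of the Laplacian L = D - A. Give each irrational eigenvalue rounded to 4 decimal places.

[0, 1.7530, 1.7530, 3.4450, 3.4450, 4.8019, 4.8019, 8]

Each diagonal entry of L is the vertex degree and each off-diagonal entry is -1 where an edge is present, 0 otherwise; in the order [0, 1, 2, 3, 4, 5, 6, 7] the diagonal is [3, 7, 3, 3, 3, 3, 3, 3]. Since every row of L sums to 0, the all-ones vector is in the kernel and 0 is an eigenvalue.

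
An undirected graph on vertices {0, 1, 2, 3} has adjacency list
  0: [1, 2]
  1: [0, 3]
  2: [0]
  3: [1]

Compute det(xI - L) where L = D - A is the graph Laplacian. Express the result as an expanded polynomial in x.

Reading degrees in the order [0, 1, 2, 3] gives [2, 2, 1, 1]; set D = diag(2, 2, 1, 1) and form L = D - A. Computing det(xI - L) by cofactor expansion (or equivalently via sum-over-permutations) gives x^4 - 6x^3 + 10x^2 - 4x. The coefficient of x^3 equals -trace(L) = -6, matching the sum of degrees.

x^4 - 6x^3 + 10x^2 - 4x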